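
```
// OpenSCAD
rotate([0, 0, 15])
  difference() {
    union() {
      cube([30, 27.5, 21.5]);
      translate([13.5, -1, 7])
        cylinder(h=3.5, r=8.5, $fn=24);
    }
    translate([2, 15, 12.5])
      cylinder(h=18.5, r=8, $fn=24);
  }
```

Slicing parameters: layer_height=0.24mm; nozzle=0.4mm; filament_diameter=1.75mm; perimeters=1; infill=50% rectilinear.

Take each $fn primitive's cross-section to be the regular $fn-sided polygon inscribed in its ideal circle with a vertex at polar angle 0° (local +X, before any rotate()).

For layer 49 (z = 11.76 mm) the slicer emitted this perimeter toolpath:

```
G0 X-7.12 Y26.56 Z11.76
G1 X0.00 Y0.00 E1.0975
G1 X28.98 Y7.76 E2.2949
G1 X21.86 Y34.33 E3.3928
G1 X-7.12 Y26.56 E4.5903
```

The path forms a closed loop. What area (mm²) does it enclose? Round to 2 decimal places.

825.14 mm²

Apply the shoelace formula to the sequence of (X, Y) vertices; enclosed area = 825.14 mm².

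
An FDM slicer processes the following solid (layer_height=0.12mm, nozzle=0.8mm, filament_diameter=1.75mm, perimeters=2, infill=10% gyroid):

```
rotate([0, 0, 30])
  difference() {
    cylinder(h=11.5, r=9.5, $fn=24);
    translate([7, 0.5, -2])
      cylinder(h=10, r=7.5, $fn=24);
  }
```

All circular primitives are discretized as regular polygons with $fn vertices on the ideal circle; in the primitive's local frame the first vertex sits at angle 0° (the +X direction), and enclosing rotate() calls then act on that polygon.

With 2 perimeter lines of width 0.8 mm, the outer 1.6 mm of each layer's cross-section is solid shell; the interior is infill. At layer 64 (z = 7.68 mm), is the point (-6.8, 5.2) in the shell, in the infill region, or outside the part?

At z = 7.68 mm: the cylinder: section is a regular 24-gon, circumradius r=9.5; the cylinder at (7, 0.5): section is a regular 24-gon, circumradius r=7.5; Taking the first minus the rest: starting from the r=9.5 cylinder, the r=7.5 cylinder at (7, 0.5) partially overlaps it — only the 107.18 mm² overlap (of its 174.70 mm²) is removed, clipping the outline — 1 connected region; (whole slice rotated 30° about Z — lengths, areas and connectivity unchanged). Overall, the cross-section is a single solid region. Undo the 30° rotation: the query point maps to (-3.289, 7.903) in the un-rotated model frame. The nearest boundary edge runs (-4.75, 8.23)→(-2.46, 9.18); distance from the point to it = 0.86 mm. The point is inside the cross-section, 0.86 mm from the nearest boundary — within the 1.6 mm shell band (2 × 0.8).

shell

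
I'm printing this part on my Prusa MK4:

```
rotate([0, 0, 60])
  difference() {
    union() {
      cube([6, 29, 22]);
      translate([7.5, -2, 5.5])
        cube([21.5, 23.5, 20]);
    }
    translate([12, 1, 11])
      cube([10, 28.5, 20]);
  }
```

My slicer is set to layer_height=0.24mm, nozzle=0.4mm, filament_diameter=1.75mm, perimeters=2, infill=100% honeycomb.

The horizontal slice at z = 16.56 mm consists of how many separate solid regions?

At z = 16.56 mm: the cube (footprint 6×29) is included at this height; the cube at (7.5, -2) is present — its section is the full 21.5×23.5 rectangle; Merging all regions: the 2 present regions are separate (no shared area or edge), so areas and boundary lengths simply add and each stays a separate island — 2 connected regions; the cube at (12, 1) (footprint 10×28.5) is included at this height; Subtracting the remaining from the first: starting from that combined region, the 10×28.5 cube at (12, 1) partially overlaps it — only the 205.00 mm² overlap (of its 285.00 mm²) is removed, clipping the outline — 2 connected regions; (whole slice rotated 60° about Z — lengths, areas and connectivity unchanged). The result has 2 disconnected regions.

2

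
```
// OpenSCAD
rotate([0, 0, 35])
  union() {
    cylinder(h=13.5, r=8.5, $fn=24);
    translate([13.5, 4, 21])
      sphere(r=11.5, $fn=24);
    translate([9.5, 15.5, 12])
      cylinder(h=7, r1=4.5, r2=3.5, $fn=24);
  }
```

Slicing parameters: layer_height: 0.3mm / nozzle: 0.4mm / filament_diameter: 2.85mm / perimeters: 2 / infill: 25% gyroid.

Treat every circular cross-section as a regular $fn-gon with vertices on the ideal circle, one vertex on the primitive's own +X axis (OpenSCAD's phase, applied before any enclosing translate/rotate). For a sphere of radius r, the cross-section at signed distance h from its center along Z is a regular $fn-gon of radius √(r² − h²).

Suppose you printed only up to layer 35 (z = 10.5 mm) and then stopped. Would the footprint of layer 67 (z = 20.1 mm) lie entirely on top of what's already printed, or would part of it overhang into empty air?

part overhangs

Compare the two slices. At z = 10.5: the cylinder: section is a regular 24-gon, circumradius r=8.5 (area = (24/2)·8.500²·sin(360°/24) = 224.40 mm²); the r=11.5 sphere at (13.5, 4) contributes a regular 24-gon of circumradius √(11.5²−10.5²) = 4.690 (area = (24/2)·4.690²·sin(360°/24) = 68.33 mm²); the cone at (9.5, 15.5) is absent (z outside [12, 19]); Taking the union: the 2 present regions are separate (no shared area or edge), so areas and boundary lengths simply add and each stays a separate island — area = 292.72 mm²; (whole slice rotated 35° about Z — lengths, areas and connectivity unchanged). At z = 20.1: the cylinder is not intersected at this z (z outside [0, 13.5]); the r=11.5 sphere at (13.5, 4) slices to a regular 24-gon of circumradius 11.465 (√(r²−h²) with h=0.9 from center) (area = (24/2)·11.465²·sin(360°/24) = 408.23 mm²); the cone at (9.5, 15.5) is absent (z outside [12, 19]); Combining (union): only the r=11.5 sphere at (13.5, 4) is present, so the union is just that shape — area = 408.23 mm²; (whole slice rotated 35° about Z — lengths, areas and connectivity unchanged). Checking containment: at z = 20.1 the cross-section extends beyond the z = 10.5 cross-section by about 285.21 mm².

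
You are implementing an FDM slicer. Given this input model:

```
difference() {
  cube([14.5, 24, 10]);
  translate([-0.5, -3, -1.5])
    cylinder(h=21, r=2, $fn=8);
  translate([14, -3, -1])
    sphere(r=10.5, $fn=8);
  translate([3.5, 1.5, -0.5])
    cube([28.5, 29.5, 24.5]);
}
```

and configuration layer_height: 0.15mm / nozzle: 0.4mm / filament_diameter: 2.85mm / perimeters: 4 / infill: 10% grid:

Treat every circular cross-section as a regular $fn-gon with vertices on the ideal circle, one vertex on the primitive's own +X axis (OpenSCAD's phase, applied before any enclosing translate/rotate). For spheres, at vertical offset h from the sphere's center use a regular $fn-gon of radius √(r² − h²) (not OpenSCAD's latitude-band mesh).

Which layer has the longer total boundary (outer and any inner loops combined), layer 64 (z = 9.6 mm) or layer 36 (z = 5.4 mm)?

Layer 64 (z = 9.6): the cube is present — its section is the full 14.5×24 rectangle (perimeter 77.00 mm); the r=2 cylinder at (-0.5, -3) gives a regular 8-gon of circumradius 2 (constant along its height) (perimeter = 2·8·2.000·sin(180°/8) = 12.25 mm); the sphere at (14, -3) is absent (|z−center|=10.600 > r=10.5); the cube at (3.5, 1.5) (footprint 28.5×29.5) is included at this height (perimeter 116.00 mm); After the difference (first − rest): starting from the 14.5×24 cube, the r=2 cylinder at (-0.5, -3) misses the remaining region (no effect); the 28.5×29.5 cube at (3.5, 1.5) partially overlaps it — only the 247.50 mm² overlap (of its 840.75 mm²) is removed, clipping the outline — boundary = 77.00 mm. So its perimeter = 77.00 mm. Layer 36 (z = 5.4): the 14.5×24 cube contributes its full rectangle (perimeter 77.00 mm); the r=2 cylinder at (-0.5, -3) gives a regular 8-gon of circumradius 2 (constant along its height) (perimeter = 2·8·2.000·sin(180°/8) = 12.25 mm); the r=10.5 sphere at (14, -3) slices to a regular 8-gon of circumradius 8.324 (√(r²−h²) with h=6.4 from center) (perimeter = 2·8·8.324·sin(180°/8) = 50.97 mm); the cube at (3.5, 1.5) is present — its section is the full 28.5×29.5 rectangle (perimeter 116.00 mm); After the difference (first − rest): starting from the 14.5×24 cube, the r=2 cylinder at (-0.5, -3) misses the remaining region (no effect); the r=10.5 sphere at (14, -3) partially overlaps it — only the 28.50 mm² overlap (of its 195.98 mm²) is removed, clipping the outline; the 28.5×29.5 cube at (3.5, 1.5) partially overlaps it — only the 229.91 mm² overlap (of its 840.75 mm²) is removed, clipping the outline — boundary = 62.58 mm. So its perimeter = 62.58 mm. Layer 64 is larger (77.00 vs 62.58 mm).

layer 64 (z = 9.6 mm)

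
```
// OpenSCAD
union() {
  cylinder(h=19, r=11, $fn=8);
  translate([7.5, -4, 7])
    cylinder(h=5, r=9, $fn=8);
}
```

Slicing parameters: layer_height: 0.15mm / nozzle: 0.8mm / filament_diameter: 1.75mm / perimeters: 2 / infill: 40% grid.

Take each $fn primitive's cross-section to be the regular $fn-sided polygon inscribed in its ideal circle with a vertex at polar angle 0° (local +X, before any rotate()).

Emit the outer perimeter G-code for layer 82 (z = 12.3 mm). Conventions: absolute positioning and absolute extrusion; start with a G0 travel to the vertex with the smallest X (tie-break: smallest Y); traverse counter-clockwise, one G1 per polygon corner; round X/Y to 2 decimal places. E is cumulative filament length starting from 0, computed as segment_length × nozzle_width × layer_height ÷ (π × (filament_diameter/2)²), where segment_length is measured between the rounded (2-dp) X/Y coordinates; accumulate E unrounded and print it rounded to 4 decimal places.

G0 X-11.00 Y0.00 Z12.30
G1 X-7.78 Y-7.78 E0.4201
G1 X0.00 Y-11.00 E0.8402
G1 X7.78 Y-7.78 E1.2602
G1 X11.00 Y0.00 E1.6803
G1 X7.78 Y7.78 E2.1004
G1 X0.00 Y11.00 E2.5205
G1 X-7.78 Y7.78 E2.9405
G1 X-11.00 Y0.00 E3.3606

At z = 12.3 mm: the r=11 cylinder contributes a regular 8-gon of circumradius 11; the cylinder at (7.5, -4) is absent (z outside [7, 12]); Taking the union: only the r=11 cylinder is present, so the union is just that shape — 1 connected region. The outline is a single polygon with 8 vertices. Extrusion per mm of travel: 0.8 × 0.15 / (π × 0.875²) = 0.049890. Accumulating E over each segment gives final E = 3.3606.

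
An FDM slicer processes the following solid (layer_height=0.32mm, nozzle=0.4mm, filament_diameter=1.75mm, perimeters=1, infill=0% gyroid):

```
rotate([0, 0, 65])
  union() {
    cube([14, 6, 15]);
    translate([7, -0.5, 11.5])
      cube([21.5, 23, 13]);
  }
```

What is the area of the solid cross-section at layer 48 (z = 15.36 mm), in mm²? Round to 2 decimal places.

494.50 mm²

At z = 15.36 mm: the cube is not intersected at this z (z outside [0, 15]); the cube at (7, -0.5) is present — its section is the full 21.5×23 rectangle (area 494.50 mm²); Combining (union): only the 21.5×23 cube at (7, -0.5) is present, so the union is just that shape — area = 494.50 mm²; (whole slice rotated 65° about Z — lengths, areas and connectivity unchanged). Overall, the cross-section is a single solid region. Net area = 494.50 mm².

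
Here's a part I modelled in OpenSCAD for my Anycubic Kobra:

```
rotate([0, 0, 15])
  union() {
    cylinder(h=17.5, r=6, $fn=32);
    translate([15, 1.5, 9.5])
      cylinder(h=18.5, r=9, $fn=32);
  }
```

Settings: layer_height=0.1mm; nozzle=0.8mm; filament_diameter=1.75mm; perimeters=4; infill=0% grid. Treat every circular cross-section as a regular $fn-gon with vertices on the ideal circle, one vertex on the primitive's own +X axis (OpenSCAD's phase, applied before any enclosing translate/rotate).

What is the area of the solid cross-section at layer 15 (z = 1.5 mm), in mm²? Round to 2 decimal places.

112.37 mm²

At z = 1.5 mm: the cylinder: section is a regular 32-gon, circumradius r=6 (area = (32/2)·6.000²·sin(360°/32) = 112.37 mm²); the cylinder at (15, 1.5) is not intersected at this z (z outside [9.5, 28]); Merging all regions: only the r=6 cylinder is present, so the union is just that shape — area = 112.37 mm²; (rotated 15° about Z; rotation is an isometry so areas/perimeters/island counts are preserved). Overall, the cross-section is a single solid region. Net area = 112.37 mm².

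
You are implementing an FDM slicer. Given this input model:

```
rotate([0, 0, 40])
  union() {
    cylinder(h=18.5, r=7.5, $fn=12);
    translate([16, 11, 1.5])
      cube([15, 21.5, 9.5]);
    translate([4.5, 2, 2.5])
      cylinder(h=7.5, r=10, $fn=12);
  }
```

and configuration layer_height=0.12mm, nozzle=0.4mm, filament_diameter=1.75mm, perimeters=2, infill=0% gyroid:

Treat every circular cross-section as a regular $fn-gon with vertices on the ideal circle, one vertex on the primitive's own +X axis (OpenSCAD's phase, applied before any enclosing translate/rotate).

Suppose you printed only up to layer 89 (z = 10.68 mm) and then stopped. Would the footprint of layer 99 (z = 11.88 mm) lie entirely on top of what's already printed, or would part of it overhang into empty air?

entirely on top

Compare the two slices. At z = 10.68: the r=7.5 cylinder gives a regular 12-gon of circumradius 7.5 (constant along its height) (area = (12/2)·7.500²·sin(360°/12) = 168.75 mm²); the cube at (16, 11) is present — its section is the full 15×21.5 rectangle (area 322.50 mm²); the cylinder at (4.5, 2) is absent (z outside [2.5, 10]); Merging all regions: the 2 present regions are separate (no shared area or edge), so areas and boundary lengths simply add and each stays a separate island — area = 491.25 mm²; (rotated 40° about Z; rotation is an isometry so areas/perimeters/island counts are preserved). At z = 11.88: the cylinder: section is a regular 12-gon, circumradius r=7.5 (area = (12/2)·7.500²·sin(360°/12) = 168.75 mm²); the cube at (16, 11) is not intersected at this z (z outside [1.5, 11]); the cylinder at (4.5, 2) does not reach this height (z outside [2.5, 10]); Merging all regions: only the r=7.5 cylinder is present, so the union is just that shape — area = 168.75 mm²; (rotated 40° about Z; rotation is an isometry so areas/perimeters/island counts are preserved). Checking containment: the cross-section at z = 11.88 is a subset of the cross-section at z = 10.68.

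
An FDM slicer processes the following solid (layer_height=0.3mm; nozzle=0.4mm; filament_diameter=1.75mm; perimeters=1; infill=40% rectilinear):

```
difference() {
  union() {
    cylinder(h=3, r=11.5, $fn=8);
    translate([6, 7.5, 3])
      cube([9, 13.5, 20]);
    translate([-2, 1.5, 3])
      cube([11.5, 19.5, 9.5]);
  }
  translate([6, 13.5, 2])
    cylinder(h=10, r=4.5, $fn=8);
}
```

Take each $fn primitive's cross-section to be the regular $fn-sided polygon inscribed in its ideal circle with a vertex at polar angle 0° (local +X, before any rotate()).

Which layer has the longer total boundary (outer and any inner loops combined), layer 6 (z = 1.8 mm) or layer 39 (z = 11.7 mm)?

Layer 6 (z = 1.8): the r=11.5 cylinder contributes a regular 8-gon of circumradius 11.5 (perimeter = 2·8·11.500·sin(180°/8) = 70.41 mm); the cube at (6, 7.5) does not reach this height (z outside [3, 23]); the cube at (-2, 1.5) does not reach this height (z outside [3, 12.5]); Taking the union: only the r=11.5 cylinder is present, so the union is just that shape — boundary = 70.41 mm; the cylinder at (6, 13.5) is not intersected at this z (z outside [2, 12]); Subtracting the remaining from the first: none of the subtracted shapes is present at this height, so the result so far is unchanged — boundary = 70.41 mm. So its perimeter = 70.41 mm. Layer 39 (z = 11.7): the cylinder is absent (z outside [0, 3]); the 9×13.5 cube at (6, 7.5) contributes its full rectangle (perimeter 45.00 mm); the 11.5×19.5 cube at (-2, 1.5) contributes its full rectangle (perimeter 62.00 mm); Taking the union: the regions partially overlap (shared area 47.25 mm²), so the edge portions inside another operand are dropped and the merged outline is re-measured after clipping — boundary = 73.00 mm; the cylinder at (6, 13.5): section is a regular 8-gon, circumradius r=4.5 (perimeter = 2·8·4.500·sin(180°/8) = 27.55 mm); Taking the first minus the rest: starting from the result so far, the r=4.5 cylinder at (6, 13.5) lies wholly inside it (removes its full 57.28 mm² and its 27.55 mm outline becomes a hole wall) — boundary (outer + 1 inner loop) = 100.55 mm. So its perimeter = 100.55 mm. Layer 39 is larger (100.55 vs 70.41 mm).

layer 39 (z = 11.7 mm)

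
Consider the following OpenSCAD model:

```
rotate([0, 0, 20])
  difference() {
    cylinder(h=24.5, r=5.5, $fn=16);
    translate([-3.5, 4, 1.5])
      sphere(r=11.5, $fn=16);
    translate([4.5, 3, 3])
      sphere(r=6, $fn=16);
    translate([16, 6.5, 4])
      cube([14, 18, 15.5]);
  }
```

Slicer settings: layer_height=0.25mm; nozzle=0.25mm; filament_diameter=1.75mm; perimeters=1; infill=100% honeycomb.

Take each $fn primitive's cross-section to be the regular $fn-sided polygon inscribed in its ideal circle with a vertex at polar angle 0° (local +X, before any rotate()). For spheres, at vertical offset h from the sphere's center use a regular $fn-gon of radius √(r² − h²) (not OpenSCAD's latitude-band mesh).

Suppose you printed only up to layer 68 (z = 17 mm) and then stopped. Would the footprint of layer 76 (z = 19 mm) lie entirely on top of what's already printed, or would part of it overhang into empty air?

Compare the two slices. At z = 17: the cylinder: section is a regular 16-gon, circumradius r=5.5 (area = (16/2)·5.500²·sin(360°/16) = 92.61 mm²); the sphere at (-3.5, 4) is absent (|z−center|=15.500 > r=11.5); the sphere at (4.5, 3) is absent (|z−center|=14.000 > r=6); the 14×18 cube at (16, 6.5) contributes its full rectangle (area 252.00 mm²); Taking the first minus the rest: starting from the r=5.5 cylinder (92.61 mm²), the 14×18 cube at (16, 6.5) misses the remaining region (no effect) — area = 92.61 mm²; (whole slice rotated 20° about Z — lengths, areas and connectivity unchanged). At z = 19: the cylinder: section is a regular 16-gon, circumradius r=5.5 (area = (16/2)·5.500²·sin(360°/16) = 92.61 mm²); the sphere at (-3.5, 4) does not reach this height (|z−center|=17.500 > r=11.5); the sphere at (4.5, 3) is not intersected at this z (|z−center|=16.000 > r=6); the 14×18 cube at (16, 6.5) contributes its full rectangle (area 252.00 mm²); Taking the first minus the rest: starting from the r=5.5 cylinder (92.61 mm²), the 14×18 cube at (16, 6.5) misses the remaining region (no effect) — area = 92.61 mm²; (rotated 20° about Z; rotation is an isometry so areas/perimeters/island counts are preserved). Checking containment: the cross-section at z = 19 is a subset of the cross-section at z = 17.

entirely on top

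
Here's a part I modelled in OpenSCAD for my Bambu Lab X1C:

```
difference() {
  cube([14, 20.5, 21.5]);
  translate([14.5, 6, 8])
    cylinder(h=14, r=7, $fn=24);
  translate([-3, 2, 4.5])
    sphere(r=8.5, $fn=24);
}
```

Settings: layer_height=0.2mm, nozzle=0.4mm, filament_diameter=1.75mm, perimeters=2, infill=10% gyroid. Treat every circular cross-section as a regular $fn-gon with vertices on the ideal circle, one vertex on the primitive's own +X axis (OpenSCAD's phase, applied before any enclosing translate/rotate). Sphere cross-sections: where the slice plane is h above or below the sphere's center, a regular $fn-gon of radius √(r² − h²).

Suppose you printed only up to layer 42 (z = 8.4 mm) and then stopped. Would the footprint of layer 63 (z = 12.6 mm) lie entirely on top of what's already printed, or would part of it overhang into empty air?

part overhangs

Compare the two slices. At z = 8.4: the cube is present — its section is the full 14×20.5 rectangle (area 287.00 mm²); the r=7 cylinder at (14.5, 6) contributes a regular 24-gon of circumradius 7 (area = (24/2)·7.000²·sin(360°/24) = 152.19 mm²); the r=8.5 sphere at (-3, 2) contributes a regular 24-gon of circumradius √(8.5²−3.9²) = 7.552 (area = (24/2)·7.552²·sin(360°/24) = 177.16 mm²); After the difference (first − rest): starting from the 14×20.5 cube (287.00 mm²), the r=7 cylinder at (14.5, 6) partially overlaps it — only the 67.32 mm² overlap (of its 152.19 mm²) is removed, clipping the outline; the r=8.5 sphere at (-3, 2) partially overlaps it — only the 31.22 mm² overlap (of its 177.16 mm²) is removed, clipping the outline — area = 188.46 mm². At z = 12.6: the cube is present — its section is the full 14×20.5 rectangle (area 287.00 mm²); the r=7 cylinder at (14.5, 6) gives a regular 24-gon of circumradius 7 (constant along its height) (area = (24/2)·7.000²·sin(360°/24) = 152.19 mm²); the r=8.5 sphere at (-3, 2) contributes a regular 24-gon of circumradius √(8.5²−8.1²) = 2.577 (area = (24/2)·2.577²·sin(360°/24) = 20.62 mm²); After the difference (first − rest): starting from the 14×20.5 cube (287.00 mm²), the r=7 cylinder at (14.5, 6) partially overlaps it — only the 67.32 mm² overlap (of its 152.19 mm²) is removed, clipping the outline; the r=8.5 sphere at (-3, 2) misses the remaining region (no effect) — area = 219.68 mm². Checking containment: at z = 12.6 the cross-section extends beyond the z = 8.4 cross-section by about 31.22 mm².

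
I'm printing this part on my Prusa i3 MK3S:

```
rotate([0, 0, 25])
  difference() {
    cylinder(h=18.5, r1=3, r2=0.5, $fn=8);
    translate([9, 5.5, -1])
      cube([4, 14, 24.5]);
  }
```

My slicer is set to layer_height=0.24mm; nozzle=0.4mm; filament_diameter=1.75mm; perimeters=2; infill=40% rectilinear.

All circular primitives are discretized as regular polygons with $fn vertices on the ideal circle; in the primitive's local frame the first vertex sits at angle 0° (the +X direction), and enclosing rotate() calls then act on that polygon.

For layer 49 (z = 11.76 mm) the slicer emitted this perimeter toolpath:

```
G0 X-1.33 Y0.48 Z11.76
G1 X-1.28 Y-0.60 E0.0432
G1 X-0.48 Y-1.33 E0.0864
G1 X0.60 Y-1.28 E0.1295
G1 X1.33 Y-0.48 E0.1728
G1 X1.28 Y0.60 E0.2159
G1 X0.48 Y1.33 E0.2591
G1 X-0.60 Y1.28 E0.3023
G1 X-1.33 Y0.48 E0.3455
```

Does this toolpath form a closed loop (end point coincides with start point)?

yes

Start point (G0): (-1.33, 0.48). End point (last G1): the path returns to the start — closed.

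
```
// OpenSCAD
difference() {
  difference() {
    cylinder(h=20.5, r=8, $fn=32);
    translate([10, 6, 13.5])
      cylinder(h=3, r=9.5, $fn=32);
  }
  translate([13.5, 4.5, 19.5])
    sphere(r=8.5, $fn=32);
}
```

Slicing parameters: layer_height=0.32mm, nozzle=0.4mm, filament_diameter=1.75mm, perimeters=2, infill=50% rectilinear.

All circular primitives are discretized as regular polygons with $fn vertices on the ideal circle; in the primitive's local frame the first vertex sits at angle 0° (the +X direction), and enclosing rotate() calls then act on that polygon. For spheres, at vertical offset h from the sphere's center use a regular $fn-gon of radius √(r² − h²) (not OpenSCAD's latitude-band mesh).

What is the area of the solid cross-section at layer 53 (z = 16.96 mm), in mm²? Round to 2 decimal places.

190.59 mm²

At z = 16.96 mm: the r=8 cylinder contributes a regular 32-gon of circumradius 8 (area = (32/2)·8.000²·sin(360°/32) = 199.77 mm²); the cylinder at (10, 6) does not reach this height (z outside [13.5, 16.5]); Taking the first minus the rest: none of the subtracted shapes is present at this height, so the r=8 cylinder is unchanged — area = 199.77 mm²; the r=8.5 sphere at (13.5, 4.5) contributes a regular 32-gon of circumradius √(8.5²−2.54²) = 8.112 (area = (32/2)·8.112²·sin(360°/32) = 205.39 mm²); After the difference (first − rest): starting from that combined region (199.77 mm²), the r=8.5 sphere at (13.5, 4.5) partially overlaps it — only the 9.19 mm² overlap (of its 205.39 mm²) is removed, clipping the outline — area = 190.59 mm². Overall, the cross-section is a single solid region. Net area = 190.59 mm².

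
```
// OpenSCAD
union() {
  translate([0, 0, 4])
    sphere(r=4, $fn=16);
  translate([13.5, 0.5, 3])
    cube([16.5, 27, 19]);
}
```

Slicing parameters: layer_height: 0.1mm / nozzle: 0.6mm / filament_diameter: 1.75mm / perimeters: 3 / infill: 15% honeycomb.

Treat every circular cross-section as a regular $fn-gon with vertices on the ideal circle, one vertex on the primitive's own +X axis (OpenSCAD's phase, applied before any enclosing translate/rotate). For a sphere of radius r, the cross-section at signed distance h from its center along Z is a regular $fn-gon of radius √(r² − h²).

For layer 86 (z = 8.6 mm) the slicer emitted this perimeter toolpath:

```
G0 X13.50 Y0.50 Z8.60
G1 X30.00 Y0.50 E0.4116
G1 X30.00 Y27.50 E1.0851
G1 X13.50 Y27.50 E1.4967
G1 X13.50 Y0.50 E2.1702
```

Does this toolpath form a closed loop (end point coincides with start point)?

Start point (G0): (13.50, 0.50). End point (last G1): the path returns to the start — closed.

yes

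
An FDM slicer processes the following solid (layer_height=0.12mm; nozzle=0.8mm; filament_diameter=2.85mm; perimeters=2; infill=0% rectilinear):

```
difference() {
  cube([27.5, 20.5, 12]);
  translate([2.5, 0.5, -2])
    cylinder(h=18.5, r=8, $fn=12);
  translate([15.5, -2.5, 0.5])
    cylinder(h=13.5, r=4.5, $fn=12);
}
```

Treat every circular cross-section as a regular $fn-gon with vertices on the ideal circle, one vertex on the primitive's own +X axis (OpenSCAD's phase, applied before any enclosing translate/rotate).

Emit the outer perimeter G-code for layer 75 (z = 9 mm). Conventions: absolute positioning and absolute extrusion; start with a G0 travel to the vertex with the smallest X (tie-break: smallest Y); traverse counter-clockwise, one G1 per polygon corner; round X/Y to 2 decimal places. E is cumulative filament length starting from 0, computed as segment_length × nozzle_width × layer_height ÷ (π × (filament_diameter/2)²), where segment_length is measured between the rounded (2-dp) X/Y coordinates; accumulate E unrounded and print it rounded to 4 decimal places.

At z = 9 mm: the cube is present — its section is the full 27.5×20.5 rectangle; the cylinder at (2.5, 0.5): section is a regular 12-gon, circumradius r=8; the cylinder at (15.5, -2.5): section is a regular 12-gon, circumradius r=4.5; After the difference (first − rest): starting from the 27.5×20.5 cube, the r=8 cylinder at (2.5, 0.5) partially overlaps it — only the 72.38 mm² overlap (of its 192.00 mm²) is removed, clipping the outline; the r=4.5 cylinder at (15.5, -2.5) partially overlaps it — only the 9.60 mm² overlap (of its 60.75 mm²) is removed, clipping the outline — 1 connected region. The outline is a single polygon with 14 vertices. Extrusion per mm of travel: 0.8 × 0.12 / (π × 1.425²) = 0.015048. Accumulating E over each segment gives final E = 1.4243.

G0 X0.00 Y7.83 Z9.00
G1 X2.50 Y8.50 E0.0389
G1 X6.50 Y7.43 E0.1013
G1 X9.43 Y4.50 E0.1636
G1 X10.50 Y0.50 E0.2259
G1 X10.37 Y0.00 E0.2337
G1 X11.85 Y0.00 E0.2560
G1 X13.25 Y1.40 E0.2858
G1 X15.50 Y2.00 E0.3208
G1 X17.75 Y1.40 E0.3558
G1 X19.15 Y0.00 E0.3856
G1 X27.50 Y0.00 E0.5113
G1 X27.50 Y20.50 E0.8198
G1 X0.00 Y20.50 E1.2336
G1 X0.00 Y7.83 E1.4243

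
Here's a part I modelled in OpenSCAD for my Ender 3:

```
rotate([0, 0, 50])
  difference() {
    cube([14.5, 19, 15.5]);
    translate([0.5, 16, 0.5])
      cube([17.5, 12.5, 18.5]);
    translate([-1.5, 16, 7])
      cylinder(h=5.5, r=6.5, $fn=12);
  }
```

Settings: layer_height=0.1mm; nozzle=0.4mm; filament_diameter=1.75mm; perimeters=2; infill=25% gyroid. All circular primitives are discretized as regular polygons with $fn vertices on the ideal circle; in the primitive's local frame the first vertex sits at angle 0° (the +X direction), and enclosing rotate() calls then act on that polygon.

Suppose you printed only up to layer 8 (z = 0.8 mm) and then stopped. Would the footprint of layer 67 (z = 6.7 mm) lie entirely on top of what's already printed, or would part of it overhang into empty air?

entirely on top

Compare the two slices. At z = 0.8: the cube (footprint 14.5×19) is included at this height (area 275.50 mm²); the 17.5×12.5 cube at (0.5, 16) contributes its full rectangle (area 218.75 mm²); the cylinder at (-1.5, 16) is not intersected at this z (z outside [7, 12.5]); Taking the first minus the rest: starting from the 14.5×19 cube (275.50 mm²), the 17.5×12.5 cube at (0.5, 16) partially overlaps it — only the 42.00 mm² overlap (of its 218.75 mm²) is removed, clipping the outline — area = 233.50 mm²; (rotated 50° about Z; rotation is an isometry so areas/perimeters/island counts are preserved). At z = 6.7: the cube is present — its section is the full 14.5×19 rectangle (area 275.50 mm²); the cube at (0.5, 16) (footprint 17.5×12.5) is included at this height (area 218.75 mm²); the cylinder at (-1.5, 16) does not reach this height (z outside [7, 12.5]); After the difference (first − rest): starting from the 14.5×19 cube (275.50 mm²), the 17.5×12.5 cube at (0.5, 16) partially overlaps it — only the 42.00 mm² overlap (of its 218.75 mm²) is removed, clipping the outline — area = 233.50 mm²; (whole slice rotated 50° about Z — lengths, areas and connectivity unchanged). Checking containment: the cross-section at z = 6.7 is a subset of the cross-section at z = 0.8.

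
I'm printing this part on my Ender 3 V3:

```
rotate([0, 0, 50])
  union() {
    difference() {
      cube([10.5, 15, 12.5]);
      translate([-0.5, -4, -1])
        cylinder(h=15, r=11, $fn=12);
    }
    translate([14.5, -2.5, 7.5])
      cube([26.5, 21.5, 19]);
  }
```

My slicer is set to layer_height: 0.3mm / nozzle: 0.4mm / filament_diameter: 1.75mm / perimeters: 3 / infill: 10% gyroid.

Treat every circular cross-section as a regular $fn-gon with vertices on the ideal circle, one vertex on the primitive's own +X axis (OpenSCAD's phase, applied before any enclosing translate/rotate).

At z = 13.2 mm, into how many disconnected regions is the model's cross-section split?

At z = 13.2 mm: the cube is not intersected at this z (z outside [0, 12.5]); the r=11 cylinder at (-0.5, -4) contributes a regular 12-gon of circumradius 11; Subtracting the remaining from the first: the first operand is absent here, so nothing remains; the 26.5×21.5 cube at (14.5, -2.5) contributes its full rectangle; Taking the union: only the 26.5×21.5 cube at (14.5, -2.5) is present, so the union is just that shape — 1 connected region; (rotated 50° about Z; rotation is an isometry so areas/perimeters/island counts are preserved). The result has 1 disconnected region.

1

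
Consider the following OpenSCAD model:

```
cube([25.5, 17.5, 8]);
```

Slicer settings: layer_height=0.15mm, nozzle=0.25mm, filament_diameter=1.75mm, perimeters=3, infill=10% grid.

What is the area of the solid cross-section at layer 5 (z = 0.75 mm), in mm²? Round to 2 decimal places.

446.25 mm²

At z = 0.75 mm: the cube is present — its section is the full 25.5×17.5 rectangle (area 446.25 mm²). Overall, the cross-section is a single solid region. Net area = 446.25 mm².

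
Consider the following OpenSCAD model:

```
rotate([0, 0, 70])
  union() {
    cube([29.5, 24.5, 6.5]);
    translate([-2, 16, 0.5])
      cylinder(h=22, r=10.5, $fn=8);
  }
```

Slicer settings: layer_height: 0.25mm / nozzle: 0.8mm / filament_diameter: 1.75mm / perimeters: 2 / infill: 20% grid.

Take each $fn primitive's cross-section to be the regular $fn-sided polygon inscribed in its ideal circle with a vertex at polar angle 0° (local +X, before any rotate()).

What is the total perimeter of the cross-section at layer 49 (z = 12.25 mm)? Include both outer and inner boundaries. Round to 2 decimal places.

64.29 mm

At z = 12.25 mm: the cube does not reach this height (z outside [0, 6.5]); the r=10.5 cylinder at (-2, 16) gives a regular 8-gon of circumradius 10.5 (constant along its height) (perimeter = 2·8·10.500·sin(180°/8) = 64.29 mm); Taking the union: only the r=10.5 cylinder at (-2, 16) is present, so the union is just that shape — boundary = 64.29 mm; (whole slice rotated 70° about Z — lengths, areas and connectivity unchanged). Overall, the cross-section is a single solid region. Total boundary length (outer) = 64.29 mm.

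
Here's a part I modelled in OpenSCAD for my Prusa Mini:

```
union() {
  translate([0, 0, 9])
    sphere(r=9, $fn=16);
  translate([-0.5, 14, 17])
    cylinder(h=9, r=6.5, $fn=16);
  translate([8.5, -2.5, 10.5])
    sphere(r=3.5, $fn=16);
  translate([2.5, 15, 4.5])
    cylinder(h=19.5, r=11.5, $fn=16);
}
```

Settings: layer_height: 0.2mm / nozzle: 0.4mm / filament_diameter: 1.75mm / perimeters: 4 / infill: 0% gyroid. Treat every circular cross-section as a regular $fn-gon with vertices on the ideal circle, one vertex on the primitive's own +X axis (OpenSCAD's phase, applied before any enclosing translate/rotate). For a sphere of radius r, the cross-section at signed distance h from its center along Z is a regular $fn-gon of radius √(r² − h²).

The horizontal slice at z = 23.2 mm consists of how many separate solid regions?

At z = 23.2 mm: the sphere is absent (|z−center|=14.200 > r=9); the cylinder at (-0.5, 14): section is a regular 16-gon, circumradius r=6.5; the sphere at (8.5, -2.5) is absent (|z−center|=12.700 > r=3.5); the r=11.5 cylinder at (2.5, 15) contributes a regular 16-gon of circumradius 11.5; Taking the union: the r=6.5 cylinder at (-0.5, 14) lies entirely inside the r=11.5 cylinder at (2.5, 15), so the union is just the r=11.5 cylinder at (2.5, 15) — 1 connected region. The result has 1 disconnected region.

1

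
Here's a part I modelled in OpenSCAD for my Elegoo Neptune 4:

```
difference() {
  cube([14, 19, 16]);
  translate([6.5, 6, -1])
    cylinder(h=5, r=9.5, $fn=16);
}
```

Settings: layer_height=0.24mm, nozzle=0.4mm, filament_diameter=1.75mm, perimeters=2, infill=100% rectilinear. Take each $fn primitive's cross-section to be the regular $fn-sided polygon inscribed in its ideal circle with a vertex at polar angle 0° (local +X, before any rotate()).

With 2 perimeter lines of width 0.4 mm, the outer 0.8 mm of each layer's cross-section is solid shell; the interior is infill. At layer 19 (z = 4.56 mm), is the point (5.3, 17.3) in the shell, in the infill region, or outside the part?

At z = 4.56 mm: the 14×19 cube contributes its full rectangle; the cylinder at (6.5, 6) is absent (z outside [-1, 4]); After the difference (first − rest): none of the subtracted shapes is present at this height, so the 14×19 cube is unchanged — 1 connected region. Overall, the cross-section is a single solid region. The nearest boundary edge runs (14.00, 19.00)→(0.00, 19.00); distance from the point to it = 1.70 mm. The point is inside the cross-section and 1.70 mm from the nearest boundary — more than the 0.8 mm shell width (2 × 0.4), so it's in the infill interior.

infill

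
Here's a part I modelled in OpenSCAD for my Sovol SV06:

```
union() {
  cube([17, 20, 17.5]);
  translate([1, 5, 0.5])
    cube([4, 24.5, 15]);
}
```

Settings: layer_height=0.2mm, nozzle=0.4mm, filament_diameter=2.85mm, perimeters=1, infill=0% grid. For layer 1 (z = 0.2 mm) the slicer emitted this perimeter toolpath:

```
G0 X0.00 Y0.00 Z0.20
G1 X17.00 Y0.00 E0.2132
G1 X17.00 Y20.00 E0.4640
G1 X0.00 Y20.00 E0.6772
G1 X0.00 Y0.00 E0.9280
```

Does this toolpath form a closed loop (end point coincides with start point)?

Start point (G0): (0.00, 0.00). End point (last G1): the path returns to the start — closed.

yes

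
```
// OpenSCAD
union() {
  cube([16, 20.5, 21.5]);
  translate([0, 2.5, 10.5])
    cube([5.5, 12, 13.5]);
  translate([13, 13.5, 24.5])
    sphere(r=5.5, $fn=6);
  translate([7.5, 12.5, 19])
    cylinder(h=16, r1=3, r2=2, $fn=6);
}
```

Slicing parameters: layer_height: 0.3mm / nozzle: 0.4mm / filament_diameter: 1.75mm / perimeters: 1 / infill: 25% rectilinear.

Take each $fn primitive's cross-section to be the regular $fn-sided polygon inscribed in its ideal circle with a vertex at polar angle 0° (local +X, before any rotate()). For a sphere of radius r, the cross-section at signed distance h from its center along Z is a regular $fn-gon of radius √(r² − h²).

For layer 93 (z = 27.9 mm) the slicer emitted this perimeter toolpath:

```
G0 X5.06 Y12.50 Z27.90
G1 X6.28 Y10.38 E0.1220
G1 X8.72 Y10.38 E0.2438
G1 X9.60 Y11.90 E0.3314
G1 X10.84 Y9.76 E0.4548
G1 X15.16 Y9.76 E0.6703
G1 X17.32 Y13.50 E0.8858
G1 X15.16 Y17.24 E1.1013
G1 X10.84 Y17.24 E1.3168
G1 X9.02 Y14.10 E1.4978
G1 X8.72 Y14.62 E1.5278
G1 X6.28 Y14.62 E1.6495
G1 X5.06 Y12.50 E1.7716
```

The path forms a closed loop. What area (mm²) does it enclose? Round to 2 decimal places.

Apply the shoelace formula to the sequence of (X, Y) vertices; enclosed area = 62.92 mm².

62.92 mm²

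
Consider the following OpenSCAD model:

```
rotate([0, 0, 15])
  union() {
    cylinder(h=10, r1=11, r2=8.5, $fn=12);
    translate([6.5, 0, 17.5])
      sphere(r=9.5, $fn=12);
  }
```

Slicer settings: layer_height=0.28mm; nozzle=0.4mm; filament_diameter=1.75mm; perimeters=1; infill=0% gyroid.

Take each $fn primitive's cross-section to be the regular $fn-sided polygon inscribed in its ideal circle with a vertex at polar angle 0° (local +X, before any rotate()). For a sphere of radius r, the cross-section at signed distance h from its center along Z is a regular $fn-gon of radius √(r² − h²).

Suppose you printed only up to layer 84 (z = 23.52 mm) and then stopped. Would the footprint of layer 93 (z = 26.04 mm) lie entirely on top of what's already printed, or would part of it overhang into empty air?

entirely on top

Compare the two slices. At z = 23.52: the cone is absent (z outside [0, 10]); the sphere at (6.5, 0): section is a regular 12-gon, circumradius = √(r²−h²) = √(9.5²−6.02²) = 7.349 (area = (12/2)·7.349²·sin(360°/12) = 162.03 mm²); Merging all regions: only the r=9.5 sphere at (6.5, 0) is present, so the union is just that shape — area = 162.03 mm²; (whole slice rotated 15° about Z — lengths, areas and connectivity unchanged). At z = 26.04: the cone is not intersected at this z (z outside [0, 10]); the r=9.5 sphere at (6.5, 0) contributes a regular 12-gon of circumradius √(9.5²−8.54²) = 4.162 (area = (12/2)·4.162²·sin(360°/12) = 51.96 mm²); Merging all regions: only the r=9.5 sphere at (6.5, 0) is present, so the union is just that shape — area = 51.96 mm²; (rotated 15° about Z; rotation is an isometry so areas/perimeters/island counts are preserved). Checking containment: the cross-section at z = 26.04 is a subset of the cross-section at z = 23.52.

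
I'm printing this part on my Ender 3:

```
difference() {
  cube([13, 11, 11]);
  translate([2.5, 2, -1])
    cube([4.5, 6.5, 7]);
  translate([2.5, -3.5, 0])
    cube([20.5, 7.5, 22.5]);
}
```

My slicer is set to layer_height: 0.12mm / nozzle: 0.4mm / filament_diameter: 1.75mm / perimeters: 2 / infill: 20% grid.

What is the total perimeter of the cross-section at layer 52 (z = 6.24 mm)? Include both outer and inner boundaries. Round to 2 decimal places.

At z = 6.24 mm: the cube is present — its section is the full 13×11 rectangle (perimeter 48.00 mm); the cube at (2.5, 2) is absent (z outside [-1, 6]); the 20.5×7.5 cube at (2.5, -3.5) contributes its full rectangle (perimeter 56.00 mm); Subtracting the remaining from the first: starting from the 13×11 cube, the 20.5×7.5 cube at (2.5, -3.5) partially overlaps it — only the 42.00 mm² overlap (of its 153.75 mm²) is removed, clipping the outline — boundary = 48.00 mm. Overall, the cross-section is a single solid region. Total boundary length (outer) = 48.00 mm.

48.00 mm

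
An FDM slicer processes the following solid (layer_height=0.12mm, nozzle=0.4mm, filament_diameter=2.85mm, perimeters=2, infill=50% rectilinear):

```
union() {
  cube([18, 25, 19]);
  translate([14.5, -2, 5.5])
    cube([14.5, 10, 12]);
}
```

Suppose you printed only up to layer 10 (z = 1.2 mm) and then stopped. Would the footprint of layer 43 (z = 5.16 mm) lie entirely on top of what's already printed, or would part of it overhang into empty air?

Compare the two slices. At z = 1.2: the 18×25 cube contributes its full rectangle (area 450.00 mm²); the cube at (14.5, -2) is absent (z outside [5.5, 17.5]); Combining (union): only the 18×25 cube is present, so the union is just that shape — area = 450.00 mm². At z = 5.16: the 18×25 cube contributes its full rectangle (area 450.00 mm²); the cube at (14.5, -2) is absent (z outside [5.5, 17.5]); Taking the union: only the 18×25 cube is present, so the union is just that shape — area = 450.00 mm². Checking containment: the cross-section at z = 5.16 is a subset of the cross-section at z = 1.2.

entirely on top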